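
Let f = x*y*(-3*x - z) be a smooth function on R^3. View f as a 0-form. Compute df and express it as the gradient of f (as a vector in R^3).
df = (y*(-6*x - z)) dx + (x*(-3*x - z)) dy + (-x*y) dz; grad f = (y*(-6*x - z), x*(-3*x - z), -x*y)

For a 0-form f, d f = (∂f/∂x) dx + (∂f/∂y) dy + (∂f/∂z) dz. The components of the vector representation are exactly the entries of grad f in Cartesian coordinates:
  ∂f/∂x = y*(-6*x - z)
  ∂f/∂y = x*(-3*x - z)
  ∂f/∂z = -x*y.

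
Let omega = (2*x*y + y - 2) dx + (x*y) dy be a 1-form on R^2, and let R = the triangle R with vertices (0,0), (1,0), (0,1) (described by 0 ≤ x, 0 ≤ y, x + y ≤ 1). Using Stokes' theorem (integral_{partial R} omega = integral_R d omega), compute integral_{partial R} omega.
integral_(partial R) omega = -2/3

Stokes: integral_partial_R omega = integral_R d omega with d omega = (∂Q/∂x - ∂P/∂y) dx ∧ dy.
  ∂Q/∂x = y
  ∂P/∂y = 2*x + 1
  integrand = ∂Q/∂x - ∂P/∂y = -2*x + y - 1.
Integrating over R: integral_0^1 integral_0^{1-x} (-2*x + y - 1) dy dx = -2/3.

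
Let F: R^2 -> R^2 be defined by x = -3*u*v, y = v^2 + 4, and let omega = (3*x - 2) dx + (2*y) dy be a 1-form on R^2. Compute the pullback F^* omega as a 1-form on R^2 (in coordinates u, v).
F^* omega = (3*v*(9*u*v + 2)) du + (27*u^2*v + 6*u + 4*v^3 + 16*v) dv

Using F^*(f dg) = (f ∘ F) d(g ∘ F), substitute each coordinate x_i by F_i(u, v) in f_i, and replace dx_i by d F_i = (∂F_i/∂u) du + (∂F_i/∂v) dv.
  For the x component: f_1(F) = -9*u*v - 2; d F_1 = (-3*v) du + (-3*u) dv
  For the y component: f_2(F) = 2*v^2 + 8; d F_2 = (0) du + (2*v) dv
Combining and collecting du, dv coefficients:
  coeff of du: 3*v*(9*u*v + 2)
  coeff of dv: 27*u^2*v + 6*u + 4*v^3 + 16*v
F^* omega = (3*v*(9*u*v + 2)) du + (27*u^2*v + 6*u + 4*v^3 + 16*v) dv.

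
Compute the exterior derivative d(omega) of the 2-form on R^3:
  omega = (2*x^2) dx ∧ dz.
d(omega) = 0

For a 2-form omega = sum_{i<j} g_{ij} dx_i ∧ dx_j, the exterior derivative is
  d(omega) = sum_{i<j} d(g_{ij}) ∧ dx_i ∧ dx_j = sum_{i<j, k} (∂g_{ij}/∂x_k) dx_k ∧ dx_i ∧ dx_j.
Expand each term, using dx_k ∧ dx_i ∧ dx_j = sgn(permutation) dx_{(a)} ∧ dx_{(b)} ∧ dx_{(c)} with (a < b < c) sorted:

Collecting like 3-forms: d(omega) = 0.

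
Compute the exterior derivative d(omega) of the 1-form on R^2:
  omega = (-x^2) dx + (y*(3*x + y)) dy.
d(omega) = (3*y) dx ∧ dy

For a 1-form omega = sum_i f_i dx_i, the exterior derivative is
  d(omega) = sum_{i < j} (∂f_j/∂x_i - ∂f_i/∂x_j) dx_i ∧ dx_j.
  coefficient of dx ∧ dy: ∂f_2/∂x - ∂f_1/∂y = ∂(y*(3*x + y))/∂x - ∂(-x^2)/∂y = 3*y
Assembling: d(omega) = (3*y) dx ∧ dy.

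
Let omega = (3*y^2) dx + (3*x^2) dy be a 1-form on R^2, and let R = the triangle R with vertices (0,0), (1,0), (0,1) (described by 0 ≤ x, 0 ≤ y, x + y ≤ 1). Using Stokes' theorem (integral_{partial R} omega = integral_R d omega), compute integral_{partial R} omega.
integral_(partial R) omega = 0

Stokes: integral_partial_R omega = integral_R d omega with d omega = (∂Q/∂x - ∂P/∂y) dx ∧ dy.
  ∂Q/∂x = 6*x
  ∂P/∂y = 6*y
  integrand = ∂Q/∂x - ∂P/∂y = 6*x - 6*y.
Integrating over R: integral_0^1 integral_0^{1-x} (6*x - 6*y) dy dx = 0.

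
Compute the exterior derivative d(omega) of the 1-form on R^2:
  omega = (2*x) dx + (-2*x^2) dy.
d(omega) = (-4*x) dx ∧ dy

For a 1-form omega = sum_i f_i dx_i, the exterior derivative is
  d(omega) = sum_{i < j} (∂f_j/∂x_i - ∂f_i/∂x_j) dx_i ∧ dx_j.
  coefficient of dx ∧ dy: ∂f_2/∂x - ∂f_1/∂y = ∂(-2*x^2)/∂x - ∂(2*x)/∂y = -4*x
Assembling: d(omega) = (-4*x) dx ∧ dy.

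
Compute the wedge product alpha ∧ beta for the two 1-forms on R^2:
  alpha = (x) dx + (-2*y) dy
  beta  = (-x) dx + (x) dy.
alpha ∧ beta = (x*(x - 2*y)) dx ∧ dy

Distribute the wedge, using dx_i ∧ dx_j = -dx_j ∧ dx_i and dx_i ∧ dx_i = 0. For each pair (i, j) with i < j, the coefficient of dx_i ∧ dx_j in alpha ∧ beta is (alpha_i * beta_j - alpha_j * beta_i). Collecting: alpha ∧ beta = (x*(x - 2*y)) dx ∧ dy.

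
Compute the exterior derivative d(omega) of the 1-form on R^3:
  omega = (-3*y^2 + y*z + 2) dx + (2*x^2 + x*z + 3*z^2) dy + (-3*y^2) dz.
d(omega) = (4*x + 6*y) dx ∧ dy + (-y) dx ∧ dz + (-x - 6*y - 6*z) dy ∧ dz

For a 1-form omega = sum_i f_i dx_i, the exterior derivative is
  d(omega) = sum_{i < j} (∂f_j/∂x_i - ∂f_i/∂x_j) dx_i ∧ dx_j.
  coefficient of dx ∧ dy: ∂f_2/∂x - ∂f_1/∂y = ∂(2*x^2 + x*z + 3*z^2)/∂x - ∂(-3*y^2 + y*z + 2)/∂y = 4*x + 6*y
  coefficient of dx ∧ dz: ∂f_3/∂x - ∂f_1/∂z = ∂(-3*y^2)/∂x - ∂(-3*y^2 + y*z + 2)/∂z = -y
  coefficient of dy ∧ dz: ∂f_3/∂y - ∂f_2/∂z = ∂(-3*y^2)/∂y - ∂(2*x^2 + x*z + 3*z^2)/∂z = -x - 6*y - 6*z
Assembling: d(omega) = (4*x + 6*y) dx ∧ dy + (-y) dx ∧ dz + (-x - 6*y - 6*z) dy ∧ dz.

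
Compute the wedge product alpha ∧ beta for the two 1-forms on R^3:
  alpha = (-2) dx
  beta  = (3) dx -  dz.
alpha ∧ beta = (2) dx ∧ dz

Distribute the wedge, using dx_i ∧ dx_j = -dx_j ∧ dx_i and dx_i ∧ dx_i = 0. For each pair (i, j) with i < j, the coefficient of dx_i ∧ dx_j in alpha ∧ beta is (alpha_i * beta_j - alpha_j * beta_i). Collecting: alpha ∧ beta = (2) dx ∧ dz.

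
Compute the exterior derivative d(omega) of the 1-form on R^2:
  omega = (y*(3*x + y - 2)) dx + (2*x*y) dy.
d(omega) = (2 - 3*x) dx ∧ dy

For a 1-form omega = sum_i f_i dx_i, the exterior derivative is
  d(omega) = sum_{i < j} (∂f_j/∂x_i - ∂f_i/∂x_j) dx_i ∧ dx_j.
  coefficient of dx ∧ dy: ∂f_2/∂x - ∂f_1/∂y = ∂(2*x*y)/∂x - ∂(y*(3*x + y - 2))/∂y = 2 - 3*x
Assembling: d(omega) = (2 - 3*x) dx ∧ dy.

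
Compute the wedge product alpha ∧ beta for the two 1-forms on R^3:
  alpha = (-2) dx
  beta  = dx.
alpha ∧ beta = 0

Distribute the wedge, using dx_i ∧ dx_j = -dx_j ∧ dx_i and dx_i ∧ dx_i = 0. For each pair (i, j) with i < j, the coefficient of dx_i ∧ dx_j in alpha ∧ beta is (alpha_i * beta_j - alpha_j * beta_i). Collecting: alpha ∧ beta = 0.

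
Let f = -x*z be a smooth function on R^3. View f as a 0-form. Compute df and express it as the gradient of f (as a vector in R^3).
df = (-z) dx + (0) dy + (-x) dz; grad f = (-z, 0, -x)

For a 0-form f, d f = (∂f/∂x) dx + (∂f/∂y) dy + (∂f/∂z) dz. The components of the vector representation are exactly the entries of grad f in Cartesian coordinates:
  ∂f/∂x = -z
  ∂f/∂y = 0
  ∂f/∂z = -x.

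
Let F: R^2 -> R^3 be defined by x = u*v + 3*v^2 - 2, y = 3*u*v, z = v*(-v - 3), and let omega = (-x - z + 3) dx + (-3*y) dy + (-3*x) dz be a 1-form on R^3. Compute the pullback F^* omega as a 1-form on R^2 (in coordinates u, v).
F^* omega = (v*(-28*u*v - 2*v^2 + 3*v + 5)) du + (-28*u^2*v - 2*u*v^2 + 12*u*v + 5*u + 6*v^3 + 45*v^2 + 18*v - 18) dv

Using F^*(f dg) = (f ∘ F) d(g ∘ F), substitute each coordinate x_i by F_i(u, v) in f_i, and replace dx_i by d F_i = (∂F_i/∂u) du + (∂F_i/∂v) dv.
  For the x component: f_1(F) = -u*v - 2*v^2 + 3*v + 5; d F_1 = (v) du + (u + 6*v) dv
  For the y component: f_2(F) = -9*u*v; d F_2 = (3*v) du + (3*u) dv
  For the z component: f_3(F) = -3*u*v - 9*v^2 + 6; d F_3 = (0) du + (-2*v - 3) dv
Combining and collecting du, dv coefficients:
  coeff of du: v*(-28*u*v - 2*v^2 + 3*v + 5)
  coeff of dv: -28*u^2*v - 2*u*v^2 + 12*u*v + 5*u + 6*v^3 + 45*v^2 + 18*v - 18
F^* omega = (v*(-28*u*v - 2*v^2 + 3*v + 5)) du + (-28*u^2*v - 2*u*v^2 + 12*u*v + 5*u + 6*v^3 + 45*v^2 + 18*v - 18) dv.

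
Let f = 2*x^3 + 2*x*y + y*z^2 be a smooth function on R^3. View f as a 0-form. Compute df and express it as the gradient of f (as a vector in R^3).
df = (6*x^2 + 2*y) dx + (2*x + z^2) dy + (2*y*z) dz; grad f = (6*x^2 + 2*y, 2*x + z^2, 2*y*z)

For a 0-form f, d f = (∂f/∂x) dx + (∂f/∂y) dy + (∂f/∂z) dz. The components of the vector representation are exactly the entries of grad f in Cartesian coordinates:
  ∂f/∂x = 6*x^2 + 2*y
  ∂f/∂y = 2*x + z^2
  ∂f/∂z = 2*y*z.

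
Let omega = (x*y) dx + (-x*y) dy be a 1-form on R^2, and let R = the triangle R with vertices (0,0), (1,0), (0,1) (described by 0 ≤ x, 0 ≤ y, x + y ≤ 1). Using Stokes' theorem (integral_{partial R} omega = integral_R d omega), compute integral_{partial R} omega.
integral_(partial R) omega = -1/3

Stokes: integral_partial_R omega = integral_R d omega with d omega = (∂Q/∂x - ∂P/∂y) dx ∧ dy.
  ∂Q/∂x = -y
  ∂P/∂y = x
  integrand = ∂Q/∂x - ∂P/∂y = -x - y.
Integrating over R: integral_0^1 integral_0^{1-x} (-x - y) dy dx = -1/3.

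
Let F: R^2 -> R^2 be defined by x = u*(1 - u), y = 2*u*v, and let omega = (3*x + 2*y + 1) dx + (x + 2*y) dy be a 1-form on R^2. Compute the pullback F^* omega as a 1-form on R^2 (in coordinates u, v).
F^* omega = (6*u^3 - 10*u^2*v - 9*u^2 + 8*u*v^2 + 6*u*v + u + 1) du + (2*u^2*(-u + 4*v + 1)) dv

Using F^*(f dg) = (f ∘ F) d(g ∘ F), substitute each coordinate x_i by F_i(u, v) in f_i, and replace dx_i by d F_i = (∂F_i/∂u) du + (∂F_i/∂v) dv.
  For the x component: f_1(F) = -3*u^2 + 4*u*v + 3*u + 1; d F_1 = (1 - 2*u) du + (0) dv
  For the y component: f_2(F) = u*(-u + 4*v + 1); d F_2 = (2*v) du + (2*u) dv
Combining and collecting du, dv coefficients:
  coeff of du: 6*u^3 - 10*u^2*v - 9*u^2 + 8*u*v^2 + 6*u*v + u + 1
  coeff of dv: 2*u^2*(-u + 4*v + 1)
F^* omega = (6*u^3 - 10*u^2*v - 9*u^2 + 8*u*v^2 + 6*u*v + u + 1) du + (2*u^2*(-u + 4*v + 1)) dv.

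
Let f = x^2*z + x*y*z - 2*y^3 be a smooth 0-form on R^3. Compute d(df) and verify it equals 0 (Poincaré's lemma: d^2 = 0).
d(df) = 0

Step 1: df = sum_i (∂f/∂x_i) dx_i = (z*(2*x + y)) dx + (x*z - 6*y^2) dy + (x*(x + y)) dz.
Step 2: Apply d again. Using the 1-form formula, the coefficient of dx ∧ dy in d(df) is ∂^2 f/∂x ∂y - ∂^2 f/∂y ∂x = (z) - (z) = 0 (equality of mixed partials for smooth f).
Similarly for dx ∧ dz and dy ∧ dz — all coefficients vanish. So d(df) = 0.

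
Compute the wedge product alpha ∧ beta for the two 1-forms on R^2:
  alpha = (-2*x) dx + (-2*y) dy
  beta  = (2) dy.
alpha ∧ beta = (-4*x) dx ∧ dy

Distribute the wedge, using dx_i ∧ dx_j = -dx_j ∧ dx_i and dx_i ∧ dx_i = 0. For each pair (i, j) with i < j, the coefficient of dx_i ∧ dx_j in alpha ∧ beta is (alpha_i * beta_j - alpha_j * beta_i). Collecting: alpha ∧ beta = (-4*x) dx ∧ dy.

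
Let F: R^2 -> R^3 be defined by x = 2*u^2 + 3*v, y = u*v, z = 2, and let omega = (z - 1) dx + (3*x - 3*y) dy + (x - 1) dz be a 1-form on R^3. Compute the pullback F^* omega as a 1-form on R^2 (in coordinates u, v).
F^* omega = (6*u^2*v - 3*u*v^2 + 4*u + 9*v^2) du + (6*u^3 - 3*u^2*v + 9*u*v + 3) dv

Using F^*(f dg) = (f ∘ F) d(g ∘ F), substitute each coordinate x_i by F_i(u, v) in f_i, and replace dx_i by d F_i = (∂F_i/∂u) du + (∂F_i/∂v) dv.
  For the x component: f_1(F) = 1; d F_1 = (4*u) du + (3) dv
  For the y component: f_2(F) = 6*u^2 - 3*u*v + 9*v; d F_2 = (v) du + (u) dv
  For the z component: f_3(F) = 2*u^2 + 3*v - 1; d F_3 = (0) du + (0) dv
Combining and collecting du, dv coefficients:
  coeff of du: 6*u^2*v - 3*u*v^2 + 4*u + 9*v^2
  coeff of dv: 6*u^3 - 3*u^2*v + 9*u*v + 3
F^* omega = (6*u^2*v - 3*u*v^2 + 4*u + 9*v^2) du + (6*u^3 - 3*u^2*v + 9*u*v + 3) dv.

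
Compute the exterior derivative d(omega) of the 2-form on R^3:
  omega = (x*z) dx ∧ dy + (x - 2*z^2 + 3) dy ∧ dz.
d(omega) = (x + 1) dx ∧ dy ∧ dz

For a 2-form omega = sum_{i<j} g_{ij} dx_i ∧ dx_j, the exterior derivative is
  d(omega) = sum_{i<j} d(g_{ij}) ∧ dx_i ∧ dx_j = sum_{i<j, k} (∂g_{ij}/∂x_k) dx_k ∧ dx_i ∧ dx_j.
Expand each term, using dx_k ∧ dx_i ∧ dx_j = sgn(permutation) dx_{(a)} ∧ dx_{(b)} ∧ dx_{(c)} with (a < b < c) sorted:
  d(x*z) includes (∂/∂z)(x*z) dz = (x) dz, which multiplied by dx ∧ dy gives (x) dx ∧ dy ∧ dz
  d(x - 2*z^2 + 3) includes (∂/∂x)(x - 2*z^2 + 3) dx = (1) dx, which multiplied by dy ∧ dz gives (1) dx ∧ dy ∧ dz
Collecting like 3-forms: d(omega) = (x + 1) dx ∧ dy ∧ dz.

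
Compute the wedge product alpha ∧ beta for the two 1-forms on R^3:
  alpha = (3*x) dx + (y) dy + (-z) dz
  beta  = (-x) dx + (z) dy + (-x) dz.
alpha ∧ beta = (x*(y + 3*z)) dx ∧ dy + (-x*(3*x + z)) dx ∧ dz + (-x*y + z^2) dy ∧ dz

Distribute the wedge, using dx_i ∧ dx_j = -dx_j ∧ dx_i and dx_i ∧ dx_i = 0. For each pair (i, j) with i < j, the coefficient of dx_i ∧ dx_j in alpha ∧ beta is (alpha_i * beta_j - alpha_j * beta_i). Collecting: alpha ∧ beta = (x*(y + 3*z)) dx ∧ dy + (-x*(3*x + z)) dx ∧ dz + (-x*y + z^2) dy ∧ dz.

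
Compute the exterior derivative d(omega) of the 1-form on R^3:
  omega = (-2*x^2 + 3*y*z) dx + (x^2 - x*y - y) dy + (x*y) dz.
d(omega) = (2*x - y - 3*z) dx ∧ dy + (-2*y) dx ∧ dz + (x) dy ∧ dz

For a 1-form omega = sum_i f_i dx_i, the exterior derivative is
  d(omega) = sum_{i < j} (∂f_j/∂x_i - ∂f_i/∂x_j) dx_i ∧ dx_j.
  coefficient of dx ∧ dy: ∂f_2/∂x - ∂f_1/∂y = ∂(x^2 - x*y - y)/∂x - ∂(-2*x^2 + 3*y*z)/∂y = 2*x - y - 3*z
  coefficient of dx ∧ dz: ∂f_3/∂x - ∂f_1/∂z = ∂(x*y)/∂x - ∂(-2*x^2 + 3*y*z)/∂z = -2*y
  coefficient of dy ∧ dz: ∂f_3/∂y - ∂f_2/∂z = ∂(x*y)/∂y - ∂(x^2 - x*y - y)/∂z = x
Assembling: d(omega) = (2*x - y - 3*z) dx ∧ dy + (-2*y) dx ∧ dz + (x) dy ∧ dz.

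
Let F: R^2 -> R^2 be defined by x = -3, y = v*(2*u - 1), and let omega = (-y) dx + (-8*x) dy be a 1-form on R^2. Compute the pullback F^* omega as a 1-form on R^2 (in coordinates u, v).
F^* omega = (48*v) du + (48*u - 24) dv

Using F^*(f dg) = (f ∘ F) d(g ∘ F), substitute each coordinate x_i by F_i(u, v) in f_i, and replace dx_i by d F_i = (∂F_i/∂u) du + (∂F_i/∂v) dv.
  For the x component: f_1(F) = v*(1 - 2*u); d F_1 = (0) du + (0) dv
  For the y component: f_2(F) = 24; d F_2 = (2*v) du + (2*u - 1) dv
Combining and collecting du, dv coefficients:
  coeff of du: 48*v
  coeff of dv: 48*u - 24
F^* omega = (48*v) du + (48*u - 24) dv.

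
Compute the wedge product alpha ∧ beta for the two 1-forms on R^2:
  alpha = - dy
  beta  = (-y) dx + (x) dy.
alpha ∧ beta = (-y) dx ∧ dy

Distribute the wedge, using dx_i ∧ dx_j = -dx_j ∧ dx_i and dx_i ∧ dx_i = 0. For each pair (i, j) with i < j, the coefficient of dx_i ∧ dx_j in alpha ∧ beta is (alpha_i * beta_j - alpha_j * beta_i). Collecting: alpha ∧ beta = (-y) dx ∧ dy.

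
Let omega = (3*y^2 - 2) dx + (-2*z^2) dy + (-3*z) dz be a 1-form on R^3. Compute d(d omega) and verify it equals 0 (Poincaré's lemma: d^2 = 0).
d(d omega) = 0

Step 1: d omega = sum_{i<j} (∂f_j/∂x_i - ∂f_i/∂x_j) dx_i ∧ dx_j:
  coeff of dx ∧ dy: -6*y
  coeff of dx ∧ dz: 0
  coeff of dy ∧ dz: 4*z
Step 2: Apply d again to each 2-form coefficient. The only possible 3-form in R^3 is dx ∧ dy ∧ dz, with coefficient
  ∂(coeff of dy∧dz)/∂x - ∂(coeff of dx∧dz)/∂y + ∂(coeff of dx∧dy)/∂z
  = ∂/∂x (4*z) - ∂/∂y (0) + ∂/∂z (-6*y).
Each of these terms simplifies to sums of mixed partials that cancel in pairs. The result is 0 (by equality of mixed partials for smooth functions — Schwarz / Clairaut).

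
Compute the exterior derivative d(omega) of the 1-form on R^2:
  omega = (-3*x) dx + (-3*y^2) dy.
d(omega) = 0

For a 1-form omega = sum_i f_i dx_i, the exterior derivative is
  d(omega) = sum_{i < j} (∂f_j/∂x_i - ∂f_i/∂x_j) dx_i ∧ dx_j.

Assembling: d(omega) = 0.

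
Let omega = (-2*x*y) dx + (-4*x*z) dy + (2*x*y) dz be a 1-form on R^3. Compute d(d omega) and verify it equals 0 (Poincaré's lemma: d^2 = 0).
d(d omega) = 0

Step 1: d omega = sum_{i<j} (∂f_j/∂x_i - ∂f_i/∂x_j) dx_i ∧ dx_j:
  coeff of dx ∧ dy: 2*x - 4*z
  coeff of dx ∧ dz: 2*y
  coeff of dy ∧ dz: 6*x
Step 2: Apply d again to each 2-form coefficient. The only possible 3-form in R^3 is dx ∧ dy ∧ dz, with coefficient
  ∂(coeff of dy∧dz)/∂x - ∂(coeff of dx∧dz)/∂y + ∂(coeff of dx∧dy)/∂z
  = ∂/∂x (6*x) - ∂/∂y (2*y) + ∂/∂z (2*x - 4*z).
Each of these terms simplifies to sums of mixed partials that cancel in pairs. The result is 0 (by equality of mixed partials for smooth functions — Schwarz / Clairaut).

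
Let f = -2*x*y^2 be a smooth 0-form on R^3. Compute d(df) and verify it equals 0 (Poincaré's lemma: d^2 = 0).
d(df) = 0

Step 1: df = sum_i (∂f/∂x_i) dx_i = (-2*y^2) dx + (-4*x*y) dy + (0) dz.
Step 2: Apply d again. Using the 1-form formula, the coefficient of dx ∧ dy in d(df) is ∂^2 f/∂x ∂y - ∂^2 f/∂y ∂x = (-4*y) - (-4*y) = 0 (equality of mixed partials for smooth f).
Similarly for dx ∧ dz and dy ∧ dz — all coefficients vanish. So d(df) = 0.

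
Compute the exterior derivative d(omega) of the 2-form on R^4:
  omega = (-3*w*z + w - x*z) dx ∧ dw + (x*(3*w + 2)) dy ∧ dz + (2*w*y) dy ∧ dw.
d(omega) = (3*w + x) dx ∧ dz ∧ dw + (3*w + 2) dx ∧ dy ∧ dz + (3*x) dy ∧ dz ∧ dw

For a 2-form omega = sum_{i<j} g_{ij} dx_i ∧ dx_j, the exterior derivative is
  d(omega) = sum_{i<j} d(g_{ij}) ∧ dx_i ∧ dx_j = sum_{i<j, k} (∂g_{ij}/∂x_k) dx_k ∧ dx_i ∧ dx_j.
Expand each term, using dx_k ∧ dx_i ∧ dx_j = sgn(permutation) dx_{(a)} ∧ dx_{(b)} ∧ dx_{(c)} with (a < b < c) sorted:
  d(-3*w*z + w - x*z) includes (∂/∂z)(-3*w*z + w - x*z) dz = (-3*w - x) dz, which multiplied by dx ∧ dw gives (3*w + x) dx ∧ dz ∧ dw
  d(x*(3*w + 2)) includes (∂/∂x)(x*(3*w + 2)) dx = (3*w + 2) dx, which multiplied by dy ∧ dz gives (3*w + 2) dx ∧ dy ∧ dz
  d(x*(3*w + 2)) includes (∂/∂w)(x*(3*w + 2)) dw = (3*x) dw, which multiplied by dy ∧ dz gives (3*x) dy ∧ dz ∧ dw
Collecting like 3-forms: d(omega) = (3*w + x) dx ∧ dz ∧ dw + (3*w + 2) dx ∧ dy ∧ dz + (3*x) dy ∧ dz ∧ dw.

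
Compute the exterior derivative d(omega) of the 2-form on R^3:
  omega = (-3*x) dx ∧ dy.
d(omega) = 0

For a 2-form omega = sum_{i<j} g_{ij} dx_i ∧ dx_j, the exterior derivative is
  d(omega) = sum_{i<j} d(g_{ij}) ∧ dx_i ∧ dx_j = sum_{i<j, k} (∂g_{ij}/∂x_k) dx_k ∧ dx_i ∧ dx_j.
Expand each term, using dx_k ∧ dx_i ∧ dx_j = sgn(permutation) dx_{(a)} ∧ dx_{(b)} ∧ dx_{(c)} with (a < b < c) sorted:

Collecting like 3-forms: d(omega) = 0.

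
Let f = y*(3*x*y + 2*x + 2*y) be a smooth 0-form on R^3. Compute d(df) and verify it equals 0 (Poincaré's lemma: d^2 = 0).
d(df) = 0

Step 1: df = sum_i (∂f/∂x_i) dx_i = (y*(3*y + 2)) dx + (6*x*y + 2*x + 4*y) dy + (0) dz.
Step 2: Apply d again. Using the 1-form formula, the coefficient of dx ∧ dy in d(df) is ∂^2 f/∂x ∂y - ∂^2 f/∂y ∂x = (6*y + 2) - (6*y + 2) = 0 (equality of mixed partials for smooth f).
Similarly for dx ∧ dz and dy ∧ dz — all coefficients vanish. So d(df) = 0.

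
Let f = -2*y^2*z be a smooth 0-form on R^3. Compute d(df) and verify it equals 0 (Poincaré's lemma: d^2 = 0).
d(df) = 0

Step 1: df = sum_i (∂f/∂x_i) dx_i = (0) dx + (-4*y*z) dy + (-2*y^2) dz.
Step 2: Apply d again. Using the 1-form formula, the coefficient of dx ∧ dy in d(df) is ∂^2 f/∂x ∂y - ∂^2 f/∂y ∂x = (0) - (0) = 0 (equality of mixed partials for smooth f).
Similarly for dx ∧ dz and dy ∧ dz — all coefficients vanish. So d(df) = 0.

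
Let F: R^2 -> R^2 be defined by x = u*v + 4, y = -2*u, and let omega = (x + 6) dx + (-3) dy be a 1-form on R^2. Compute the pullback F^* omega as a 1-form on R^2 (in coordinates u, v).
F^* omega = (u*v^2 + 10*v + 6) du + (u*(u*v + 10)) dv

Using F^*(f dg) = (f ∘ F) d(g ∘ F), substitute each coordinate x_i by F_i(u, v) in f_i, and replace dx_i by d F_i = (∂F_i/∂u) du + (∂F_i/∂v) dv.
  For the x component: f_1(F) = u*v + 10; d F_1 = (v) du + (u) dv
  For the y component: f_2(F) = -3; d F_2 = (-2) du + (0) dv
Combining and collecting du, dv coefficients:
  coeff of du: u*v^2 + 10*v + 6
  coeff of dv: u*(u*v + 10)
F^* omega = (u*v^2 + 10*v + 6) du + (u*(u*v + 10)) dv.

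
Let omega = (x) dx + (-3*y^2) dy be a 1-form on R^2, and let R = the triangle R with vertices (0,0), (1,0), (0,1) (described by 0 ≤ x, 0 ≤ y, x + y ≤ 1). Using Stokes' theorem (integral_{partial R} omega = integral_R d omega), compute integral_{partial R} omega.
integral_(partial R) omega = 0

Stokes: integral_partial_R omega = integral_R d omega with d omega = (∂Q/∂x - ∂P/∂y) dx ∧ dy.
  ∂Q/∂x = 0
  ∂P/∂y = 0
  integrand = ∂Q/∂x - ∂P/∂y = 0.
Integrating over R: integral_0^1 integral_0^{1-x} (0) dy dx = 0.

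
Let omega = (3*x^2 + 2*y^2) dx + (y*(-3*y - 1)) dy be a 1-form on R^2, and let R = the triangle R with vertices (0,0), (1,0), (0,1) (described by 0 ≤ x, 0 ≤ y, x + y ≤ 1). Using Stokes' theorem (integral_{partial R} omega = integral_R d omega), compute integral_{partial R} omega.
integral_(partial R) omega = -2/3

Stokes: integral_partial_R omega = integral_R d omega with d omega = (∂Q/∂x - ∂P/∂y) dx ∧ dy.
  ∂Q/∂x = 0
  ∂P/∂y = 4*y
  integrand = ∂Q/∂x - ∂P/∂y = -4*y.
Integrating over R: integral_0^1 integral_0^{1-x} (-4*y) dy dx = -2/3.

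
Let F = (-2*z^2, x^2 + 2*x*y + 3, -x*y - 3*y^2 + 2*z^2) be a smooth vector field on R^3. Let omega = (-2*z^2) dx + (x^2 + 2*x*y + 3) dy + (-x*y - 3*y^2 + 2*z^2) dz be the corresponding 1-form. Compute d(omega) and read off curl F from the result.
d(omega) = (-x - 6*y) dy ∧ dz + (y - 4*z) dz ∧ dx + (2*x + 2*y) dx ∧ dy; curl F = (-x - 6*y, y - 4*z, 2*x + 2*y)

d omega = sum_{i<j} (∂f_j/∂x_i - ∂f_i/∂x_j) dx_i ∧ dx_j. Under the identification (dy ∧ dz, dz ∧ dx, dx ∧ dy) ↔ (e_x, e_y, e_z), the coefficients are exactly the components of curl F. Compute:
  ∂R/∂y - ∂Q/∂z = (-x - 6*y) - (0) = -x - 6*y
  ∂P/∂z - ∂R/∂x = (-4*z) - (-y) = y - 4*z
  ∂Q/∂x - ∂P/∂y = (2*x + 2*y) - (0) = 2*x + 2*y.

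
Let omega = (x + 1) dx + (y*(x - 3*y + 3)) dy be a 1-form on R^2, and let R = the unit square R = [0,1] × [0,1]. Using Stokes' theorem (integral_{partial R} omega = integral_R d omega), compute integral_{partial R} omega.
integral_(partial R) omega = 1/2

Stokes: integral_partial_R omega = integral_R d omega with d omega = (∂Q/∂x - ∂P/∂y) dx ∧ dy.
  ∂Q/∂x = y
  ∂P/∂y = 0
  integrand = ∂Q/∂x - ∂P/∂y = y.
Integrating over R: integral_0^1 integral_0^1 (y) dx dy = 1/2.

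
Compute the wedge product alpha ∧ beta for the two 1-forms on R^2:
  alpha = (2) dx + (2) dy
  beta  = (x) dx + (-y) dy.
alpha ∧ beta = (-2*x - 2*y) dx ∧ dy

Distribute the wedge, using dx_i ∧ dx_j = -dx_j ∧ dx_i and dx_i ∧ dx_i = 0. For each pair (i, j) with i < j, the coefficient of dx_i ∧ dx_j in alpha ∧ beta is (alpha_i * beta_j - alpha_j * beta_i). Collecting: alpha ∧ beta = (-2*x - 2*y) dx ∧ dy.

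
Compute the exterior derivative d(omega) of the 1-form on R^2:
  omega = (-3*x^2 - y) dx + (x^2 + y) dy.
d(omega) = (2*x + 1) dx ∧ dy

For a 1-form omega = sum_i f_i dx_i, the exterior derivative is
  d(omega) = sum_{i < j} (∂f_j/∂x_i - ∂f_i/∂x_j) dx_i ∧ dx_j.
  coefficient of dx ∧ dy: ∂f_2/∂x - ∂f_1/∂y = ∂(x^2 + y)/∂x - ∂(-3*x^2 - y)/∂y = 2*x + 1
Assembling: d(omega) = (2*x + 1) dx ∧ dy.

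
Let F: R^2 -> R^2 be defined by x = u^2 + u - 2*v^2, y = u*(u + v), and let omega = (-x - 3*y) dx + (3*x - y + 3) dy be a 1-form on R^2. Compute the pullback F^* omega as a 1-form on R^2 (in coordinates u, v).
F^* omega = (-4*u^3 - 6*u^2*v - 9*u*v^2 + 5*u - 6*v^3 + 2*v^2 + 3*v) du + (2*u^3 + 15*u^2*v + 3*u^2 + 6*u*v^2 + 4*u*v + 3*u - 8*v^3) dv

Using F^*(f dg) = (f ∘ F) d(g ∘ F), substitute each coordinate x_i by F_i(u, v) in f_i, and replace dx_i by d F_i = (∂F_i/∂u) du + (∂F_i/∂v) dv.
  For the x component: f_1(F) = -4*u^2 - 3*u*v - u + 2*v^2; d F_1 = (2*u + 1) du + (-4*v) dv
  For the y component: f_2(F) = 2*u^2 - u*v + 3*u - 6*v^2 + 3; d F_2 = (2*u + v) du + (u) dv
Combining and collecting du, dv coefficients:
  coeff of du: -4*u^3 - 6*u^2*v - 9*u*v^2 + 5*u - 6*v^3 + 2*v^2 + 3*v
  coeff of dv: 2*u^3 + 15*u^2*v + 3*u^2 + 6*u*v^2 + 4*u*v + 3*u - 8*v^3
F^* omega = (-4*u^3 - 6*u^2*v - 9*u*v^2 + 5*u - 6*v^3 + 2*v^2 + 3*v) du + (2*u^3 + 15*u^2*v + 3*u^2 + 6*u*v^2 + 4*u*v + 3*u - 8*v^3) dv.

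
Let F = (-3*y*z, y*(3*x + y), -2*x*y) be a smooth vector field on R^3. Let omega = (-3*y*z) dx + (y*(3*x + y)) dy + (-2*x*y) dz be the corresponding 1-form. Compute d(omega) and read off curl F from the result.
d(omega) = (-2*x) dy ∧ dz + (-y) dz ∧ dx + (3*y + 3*z) dx ∧ dy; curl F = (-2*x, -y, 3*y + 3*z)

d omega = sum_{i<j} (∂f_j/∂x_i - ∂f_i/∂x_j) dx_i ∧ dx_j. Under the identification (dy ∧ dz, dz ∧ dx, dx ∧ dy) ↔ (e_x, e_y, e_z), the coefficients are exactly the components of curl F. Compute:
  ∂R/∂y - ∂Q/∂z = (-2*x) - (0) = -2*x
  ∂P/∂z - ∂R/∂x = (-3*y) - (-2*y) = -y
  ∂Q/∂x - ∂P/∂y = (3*y) - (-3*z) = 3*y + 3*z.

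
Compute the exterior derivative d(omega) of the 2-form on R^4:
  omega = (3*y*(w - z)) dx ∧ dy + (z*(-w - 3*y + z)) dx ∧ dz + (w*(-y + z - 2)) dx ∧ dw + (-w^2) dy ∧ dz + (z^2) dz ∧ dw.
d(omega) = (-3*y + 3*z) dx ∧ dy ∧ dz + (w + 3*y) dx ∧ dy ∧ dw + (-w - z) dx ∧ dz ∧ dw + (-2*w) dy ∧ dz ∧ dw

For a 2-form omega = sum_{i<j} g_{ij} dx_i ∧ dx_j, the exterior derivative is
  d(omega) = sum_{i<j} d(g_{ij}) ∧ dx_i ∧ dx_j = sum_{i<j, k} (∂g_{ij}/∂x_k) dx_k ∧ dx_i ∧ dx_j.
Expand each term, using dx_k ∧ dx_i ∧ dx_j = sgn(permutation) dx_{(a)} ∧ dx_{(b)} ∧ dx_{(c)} with (a < b < c) sorted:
  d(3*y*(w - z)) includes (∂/∂z)(3*y*(w - z)) dz = (-3*y) dz, which multiplied by dx ∧ dy gives (-3*y) dx ∧ dy ∧ dz
  d(3*y*(w - z)) includes (∂/∂w)(3*y*(w - z)) dw = (3*y) dw, which multiplied by dx ∧ dy gives (3*y) dx ∧ dy ∧ dw
  d(z*(-w - 3*y + z)) includes (∂/∂y)(z*(-w - 3*y + z)) dy = (-3*z) dy, which multiplied by dx ∧ dz gives (3*z) dx ∧ dy ∧ dz
  d(z*(-w - 3*y + z)) includes (∂/∂w)(z*(-w - 3*y + z)) dw = (-z) dw, which multiplied by dx ∧ dz gives (-z) dx ∧ dz ∧ dw
  d(w*(-y + z - 2)) includes (∂/∂y)(w*(-y + z - 2)) dy = (-w) dy, which multiplied by dx ∧ dw gives (w) dx ∧ dy ∧ dw
  d(w*(-y + z - 2)) includes (∂/∂z)(w*(-y + z - 2)) dz = (w) dz, which multiplied by dx ∧ dw gives (-w) dx ∧ dz ∧ dw
  d(-w^2) includes (∂/∂w)(-w^2) dw = (-2*w) dw, which multiplied by dy ∧ dz gives (-2*w) dy ∧ dz ∧ dw
Collecting like 3-forms: d(omega) = (-3*y + 3*z) dx ∧ dy ∧ dz + (w + 3*y) dx ∧ dy ∧ dw + (-w - z) dx ∧ dz ∧ dw + (-2*w) dy ∧ dz ∧ dw.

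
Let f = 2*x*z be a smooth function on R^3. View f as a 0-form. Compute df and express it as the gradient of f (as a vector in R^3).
df = (2*z) dx + (0) dy + (2*x) dz; grad f = (2*z, 0, 2*x)

For a 0-form f, d f = (∂f/∂x) dx + (∂f/∂y) dy + (∂f/∂z) dz. The components of the vector representation are exactly the entries of grad f in Cartesian coordinates:
  ∂f/∂x = 2*z
  ∂f/∂y = 0
  ∂f/∂z = 2*x.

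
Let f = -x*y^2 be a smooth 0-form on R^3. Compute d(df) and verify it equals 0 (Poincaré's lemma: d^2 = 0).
d(df) = 0

Step 1: df = sum_i (∂f/∂x_i) dx_i = (-y^2) dx + (-2*x*y) dy + (0) dz.
Step 2: Apply d again. Using the 1-form formula, the coefficient of dx ∧ dy in d(df) is ∂^2 f/∂x ∂y - ∂^2 f/∂y ∂x = (-2*y) - (-2*y) = 0 (equality of mixed partials for smooth f).
Similarly for dx ∧ dz and dy ∧ dz — all coefficients vanish. So d(df) = 0.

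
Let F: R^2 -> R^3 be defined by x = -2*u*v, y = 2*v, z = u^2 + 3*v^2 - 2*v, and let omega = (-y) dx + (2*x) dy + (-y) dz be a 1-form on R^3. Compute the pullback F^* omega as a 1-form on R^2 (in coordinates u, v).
F^* omega = (4*v*(-u + v)) du + (4*v*(-u - 3*v + 1)) dv

Using F^*(f dg) = (f ∘ F) d(g ∘ F), substitute each coordinate x_i by F_i(u, v) in f_i, and replace dx_i by d F_i = (∂F_i/∂u) du + (∂F_i/∂v) dv.
  For the x component: f_1(F) = -2*v; d F_1 = (-2*v) du + (-2*u) dv
  For the y component: f_2(F) = -4*u*v; d F_2 = (0) du + (2) dv
  For the z component: f_3(F) = -2*v; d F_3 = (2*u) du + (6*v - 2) dv
Combining and collecting du, dv coefficients:
  coeff of du: 4*v*(-u + v)
  coeff of dv: 4*v*(-u - 3*v + 1)
F^* omega = (4*v*(-u + v)) du + (4*v*(-u - 3*v + 1)) dv.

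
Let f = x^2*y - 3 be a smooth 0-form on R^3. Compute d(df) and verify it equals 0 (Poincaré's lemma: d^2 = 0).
d(df) = 0

Step 1: df = sum_i (∂f/∂x_i) dx_i = (2*x*y) dx + (x^2) dy + (0) dz.
Step 2: Apply d again. Using the 1-form formula, the coefficient of dx ∧ dy in d(df) is ∂^2 f/∂x ∂y - ∂^2 f/∂y ∂x = (2*x) - (2*x) = 0 (equality of mixed partials for smooth f).
Similarly for dx ∧ dz and dy ∧ dz — all coefficients vanish. So d(df) = 0.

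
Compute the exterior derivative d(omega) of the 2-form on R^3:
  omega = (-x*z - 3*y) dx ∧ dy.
d(omega) = (-x) dx ∧ dy ∧ dz

For a 2-form omega = sum_{i<j} g_{ij} dx_i ∧ dx_j, the exterior derivative is
  d(omega) = sum_{i<j} d(g_{ij}) ∧ dx_i ∧ dx_j = sum_{i<j, k} (∂g_{ij}/∂x_k) dx_k ∧ dx_i ∧ dx_j.
Expand each term, using dx_k ∧ dx_i ∧ dx_j = sgn(permutation) dx_{(a)} ∧ dx_{(b)} ∧ dx_{(c)} with (a < b < c) sorted:
  d(-x*z - 3*y) includes (∂/∂z)(-x*z - 3*y) dz = (-x) dz, which multiplied by dx ∧ dy gives (-x) dx ∧ dy ∧ dz
Collecting like 3-forms: d(omega) = (-x) dx ∧ dy ∧ dz.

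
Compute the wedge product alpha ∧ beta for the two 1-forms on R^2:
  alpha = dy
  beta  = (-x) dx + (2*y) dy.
alpha ∧ beta = (x) dx ∧ dy

Distribute the wedge, using dx_i ∧ dx_j = -dx_j ∧ dx_i and dx_i ∧ dx_i = 0. For each pair (i, j) with i < j, the coefficient of dx_i ∧ dx_j in alpha ∧ beta is (alpha_i * beta_j - alpha_j * beta_i). Collecting: alpha ∧ beta = (x) dx ∧ dy.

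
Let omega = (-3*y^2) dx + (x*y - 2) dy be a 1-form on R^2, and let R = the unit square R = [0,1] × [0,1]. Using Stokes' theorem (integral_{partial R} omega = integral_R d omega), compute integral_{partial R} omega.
integral_(partial R) omega = 7/2

Stokes: integral_partial_R omega = integral_R d omega with d omega = (∂Q/∂x - ∂P/∂y) dx ∧ dy.
  ∂Q/∂x = y
  ∂P/∂y = -6*y
  integrand = ∂Q/∂x - ∂P/∂y = 7*y.
Integrating over R: integral_0^1 integral_0^1 (7*y) dx dy = 7/2.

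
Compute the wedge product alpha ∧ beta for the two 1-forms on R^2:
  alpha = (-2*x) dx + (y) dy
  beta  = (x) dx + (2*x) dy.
alpha ∧ beta = (-x*(4*x + y)) dx ∧ dy

Distribute the wedge, using dx_i ∧ dx_j = -dx_j ∧ dx_i and dx_i ∧ dx_i = 0. For each pair (i, j) with i < j, the coefficient of dx_i ∧ dx_j in alpha ∧ beta is (alpha_i * beta_j - alpha_j * beta_i). Collecting: alpha ∧ beta = (-x*(4*x + y)) dx ∧ dy.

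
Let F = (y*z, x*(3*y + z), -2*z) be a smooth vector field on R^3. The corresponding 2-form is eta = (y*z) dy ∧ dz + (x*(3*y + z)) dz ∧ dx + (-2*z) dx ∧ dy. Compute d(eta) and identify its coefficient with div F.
d(eta) = (3*x - 2) dx ∧ dy ∧ dz; div F = 3*x - 2

For a 2-form in R^3 of the form above, applying d gives a 3-form with coefficient ∂P/∂x + ∂Q/∂y + ∂R/∂z:
  ∂P/∂x = 0
  ∂Q/∂y = 3*x
  ∂R/∂z = -2
Sum = 3*x - 2, which is exactly div F.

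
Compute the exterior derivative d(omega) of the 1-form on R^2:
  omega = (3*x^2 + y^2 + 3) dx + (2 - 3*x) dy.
d(omega) = (-2*y - 3) dx ∧ dy

For a 1-form omega = sum_i f_i dx_i, the exterior derivative is
  d(omega) = sum_{i < j} (∂f_j/∂x_i - ∂f_i/∂x_j) dx_i ∧ dx_j.
  coefficient of dx ∧ dy: ∂f_2/∂x - ∂f_1/∂y = ∂(2 - 3*x)/∂x - ∂(3*x^2 + y^2 + 3)/∂y = -2*y - 3
Assembling: d(omega) = (-2*y - 3) dx ∧ dy.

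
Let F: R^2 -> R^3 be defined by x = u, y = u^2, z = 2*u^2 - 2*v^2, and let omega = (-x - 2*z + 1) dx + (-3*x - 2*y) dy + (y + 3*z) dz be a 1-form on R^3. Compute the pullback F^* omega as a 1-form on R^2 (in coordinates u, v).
F^* omega = (24*u^3 - 10*u^2 - 24*u*v^2 - u + 4*v^2 + 1) du + (-28*u^2*v + 24*v^3) dv

Using F^*(f dg) = (f ∘ F) d(g ∘ F), substitute each coordinate x_i by F_i(u, v) in f_i, and replace dx_i by d F_i = (∂F_i/∂u) du + (∂F_i/∂v) dv.
  For the x component: f_1(F) = -4*u^2 - u + 4*v^2 + 1; d F_1 = (1) du + (0) dv
  For the y component: f_2(F) = u*(-2*u - 3); d F_2 = (2*u) du + (0) dv
  For the z component: f_3(F) = 7*u^2 - 6*v^2; d F_3 = (4*u) du + (-4*v) dv
Combining and collecting du, dv coefficients:
  coeff of du: 24*u^3 - 10*u^2 - 24*u*v^2 - u + 4*v^2 + 1
  coeff of dv: -28*u^2*v + 24*v^3
F^* omega = (24*u^3 - 10*u^2 - 24*u*v^2 - u + 4*v^2 + 1) du + (-28*u^2*v + 24*v^3) dv.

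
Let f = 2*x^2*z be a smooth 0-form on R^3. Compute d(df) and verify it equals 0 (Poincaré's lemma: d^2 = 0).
d(df) = 0

Step 1: df = sum_i (∂f/∂x_i) dx_i = (4*x*z) dx + (0) dy + (2*x^2) dz.
Step 2: Apply d again. Using the 1-form formula, the coefficient of dx ∧ dy in d(df) is ∂^2 f/∂x ∂y - ∂^2 f/∂y ∂x = (0) - (0) = 0 (equality of mixed partials for smooth f).
Similarly for dx ∧ dz and dy ∧ dz — all coefficients vanish. So d(df) = 0.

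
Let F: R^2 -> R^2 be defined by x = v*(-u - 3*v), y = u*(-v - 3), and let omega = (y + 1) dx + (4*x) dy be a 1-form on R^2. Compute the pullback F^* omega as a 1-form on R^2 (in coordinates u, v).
F^* omega = (v*(5*u*v + 15*u + 12*v^2 + 36*v - 1)) du + (5*u^2*v + 3*u^2 + 18*u*v^2 + 18*u*v - u - 6*v) dv

Using F^*(f dg) = (f ∘ F) d(g ∘ F), substitute each coordinate x_i by F_i(u, v) in f_i, and replace dx_i by d F_i = (∂F_i/∂u) du + (∂F_i/∂v) dv.
  For the x component: f_1(F) = -u*v - 3*u + 1; d F_1 = (-v) du + (-u - 6*v) dv
  For the y component: f_2(F) = 4*v*(-u - 3*v); d F_2 = (-v - 3) du + (-u) dv
Combining and collecting du, dv coefficients:
  coeff of du: v*(5*u*v + 15*u + 12*v^2 + 36*v - 1)
  coeff of dv: 5*u^2*v + 3*u^2 + 18*u*v^2 + 18*u*v - u - 6*v
F^* omega = (v*(5*u*v + 15*u + 12*v^2 + 36*v - 1)) du + (5*u^2*v + 3*u^2 + 18*u*v^2 + 18*u*v - u - 6*v) dv.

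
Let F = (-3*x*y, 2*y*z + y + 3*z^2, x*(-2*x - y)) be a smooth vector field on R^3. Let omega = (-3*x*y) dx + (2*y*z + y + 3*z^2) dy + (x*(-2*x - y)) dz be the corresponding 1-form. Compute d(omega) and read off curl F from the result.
d(omega) = (-x - 2*y - 6*z) dy ∧ dz + (4*x + y) dz ∧ dx + (3*x) dx ∧ dy; curl F = (-x - 2*y - 6*z, 4*x + y, 3*x)

d omega = sum_{i<j} (∂f_j/∂x_i - ∂f_i/∂x_j) dx_i ∧ dx_j. Under the identification (dy ∧ dz, dz ∧ dx, dx ∧ dy) ↔ (e_x, e_y, e_z), the coefficients are exactly the components of curl F. Compute:
  ∂R/∂y - ∂Q/∂z = (-x) - (2*y + 6*z) = -x - 2*y - 6*z
  ∂P/∂z - ∂R/∂x = (0) - (-4*x - y) = 4*x + y
  ∂Q/∂x - ∂P/∂y = (0) - (-3*x) = 3*x.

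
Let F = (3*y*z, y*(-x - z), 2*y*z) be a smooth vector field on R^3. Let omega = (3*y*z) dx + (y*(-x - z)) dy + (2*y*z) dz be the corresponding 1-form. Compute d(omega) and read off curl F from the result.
d(omega) = (y + 2*z) dy ∧ dz + (3*y) dz ∧ dx + (-y - 3*z) dx ∧ dy; curl F = (y + 2*z, 3*y, -y - 3*z)

d omega = sum_{i<j} (∂f_j/∂x_i - ∂f_i/∂x_j) dx_i ∧ dx_j. Under the identification (dy ∧ dz, dz ∧ dx, dx ∧ dy) ↔ (e_x, e_y, e_z), the coefficients are exactly the components of curl F. Compute:
  ∂R/∂y - ∂Q/∂z = (2*z) - (-y) = y + 2*z
  ∂P/∂z - ∂R/∂x = (3*y) - (0) = 3*y
  ∂Q/∂x - ∂P/∂y = (-y) - (3*z) = -y - 3*z.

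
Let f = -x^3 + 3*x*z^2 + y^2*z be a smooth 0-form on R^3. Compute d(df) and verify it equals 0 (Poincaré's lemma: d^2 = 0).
d(df) = 0

Step 1: df = sum_i (∂f/∂x_i) dx_i = (-3*x^2 + 3*z^2) dx + (2*y*z) dy + (6*x*z + y^2) dz.
Step 2: Apply d again. Using the 1-form formula, the coefficient of dx ∧ dy in d(df) is ∂^2 f/∂x ∂y - ∂^2 f/∂y ∂x = (0) - (0) = 0 (equality of mixed partials for smooth f).
Similarly for dx ∧ dz and dy ∧ dz — all coefficients vanish. So d(df) = 0.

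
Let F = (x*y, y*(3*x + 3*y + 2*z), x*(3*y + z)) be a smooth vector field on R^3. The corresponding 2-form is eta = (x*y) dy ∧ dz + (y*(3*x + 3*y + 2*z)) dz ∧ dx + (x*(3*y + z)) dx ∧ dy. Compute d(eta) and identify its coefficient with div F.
d(eta) = (4*x + 7*y + 2*z) dx ∧ dy ∧ dz; div F = 4*x + 7*y + 2*z

For a 2-form in R^3 of the form above, applying d gives a 3-form with coefficient ∂P/∂x + ∂Q/∂y + ∂R/∂z:
  ∂P/∂x = y
  ∂Q/∂y = 3*x + 6*y + 2*z
  ∂R/∂z = x
Sum = 4*x + 7*y + 2*z, which is exactly div F.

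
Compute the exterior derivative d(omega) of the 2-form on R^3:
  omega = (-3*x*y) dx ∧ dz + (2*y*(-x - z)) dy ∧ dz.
d(omega) = (3*x - 2*y) dx ∧ dy ∧ dz

For a 2-form omega = sum_{i<j} g_{ij} dx_i ∧ dx_j, the exterior derivative is
  d(omega) = sum_{i<j} d(g_{ij}) ∧ dx_i ∧ dx_j = sum_{i<j, k} (∂g_{ij}/∂x_k) dx_k ∧ dx_i ∧ dx_j.
Expand each term, using dx_k ∧ dx_i ∧ dx_j = sgn(permutation) dx_{(a)} ∧ dx_{(b)} ∧ dx_{(c)} with (a < b < c) sorted:
  d(-3*x*y) includes (∂/∂y)(-3*x*y) dy = (-3*x) dy, which multiplied by dx ∧ dz gives (3*x) dx ∧ dy ∧ dz
  d(2*y*(-x - z)) includes (∂/∂x)(2*y*(-x - z)) dx = (-2*y) dx, which multiplied by dy ∧ dz gives (-2*y) dx ∧ dy ∧ dz
Collecting like 3-forms: d(omega) = (3*x - 2*y) dx ∧ dy ∧ dz.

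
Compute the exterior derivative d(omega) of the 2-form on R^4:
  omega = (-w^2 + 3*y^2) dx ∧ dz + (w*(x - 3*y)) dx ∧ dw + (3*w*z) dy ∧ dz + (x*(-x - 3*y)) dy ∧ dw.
d(omega) = (-6*y) dx ∧ dy ∧ dz + (-2*w) dx ∧ dz ∧ dw + (3*w - 2*x - 3*y) dx ∧ dy ∧ dw + (3*z) dy ∧ dz ∧ dw

For a 2-form omega = sum_{i<j} g_{ij} dx_i ∧ dx_j, the exterior derivative is
  d(omega) = sum_{i<j} d(g_{ij}) ∧ dx_i ∧ dx_j = sum_{i<j, k} (∂g_{ij}/∂x_k) dx_k ∧ dx_i ∧ dx_j.
Expand each term, using dx_k ∧ dx_i ∧ dx_j = sgn(permutation) dx_{(a)} ∧ dx_{(b)} ∧ dx_{(c)} with (a < b < c) sorted:
  d(-w^2 + 3*y^2) includes (∂/∂y)(-w^2 + 3*y^2) dy = (6*y) dy, which multiplied by dx ∧ dz gives (-6*y) dx ∧ dy ∧ dz
  d(-w^2 + 3*y^2) includes (∂/∂w)(-w^2 + 3*y^2) dw = (-2*w) dw, which multiplied by dx ∧ dz gives (-2*w) dx ∧ dz ∧ dw
  d(w*(x - 3*y)) includes (∂/∂y)(w*(x - 3*y)) dy = (-3*w) dy, which multiplied by dx ∧ dw gives (3*w) dx ∧ dy ∧ dw
  d(3*w*z) includes (∂/∂w)(3*w*z) dw = (3*z) dw, which multiplied by dy ∧ dz gives (3*z) dy ∧ dz ∧ dw
  d(x*(-x - 3*y)) includes (∂/∂x)(x*(-x - 3*y)) dx = (-2*x - 3*y) dx, which multiplied by dy ∧ dw gives (-2*x - 3*y) dx ∧ dy ∧ dw
Collecting like 3-forms: d(omega) = (-6*y) dx ∧ dy ∧ dz + (-2*w) dx ∧ dz ∧ dw + (3*w - 2*x - 3*y) dx ∧ dy ∧ dw + (3*z) dy ∧ dz ∧ dw.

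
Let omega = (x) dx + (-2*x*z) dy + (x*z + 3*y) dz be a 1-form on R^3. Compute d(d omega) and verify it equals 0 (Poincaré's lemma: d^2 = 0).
d(d omega) = 0

Step 1: d omega = sum_{i<j} (∂f_j/∂x_i - ∂f_i/∂x_j) dx_i ∧ dx_j:
  coeff of dx ∧ dy: -2*z
  coeff of dx ∧ dz: z
  coeff of dy ∧ dz: 2*x + 3
Step 2: Apply d again to each 2-form coefficient. The only possible 3-form in R^3 is dx ∧ dy ∧ dz, with coefficient
  ∂(coeff of dy∧dz)/∂x - ∂(coeff of dx∧dz)/∂y + ∂(coeff of dx∧dy)/∂z
  = ∂/∂x (2*x + 3) - ∂/∂y (z) + ∂/∂z (-2*z).
Each of these terms simplifies to sums of mixed partials that cancel in pairs. The result is 0 (by equality of mixed partials for smooth functions — Schwarz / Clairaut).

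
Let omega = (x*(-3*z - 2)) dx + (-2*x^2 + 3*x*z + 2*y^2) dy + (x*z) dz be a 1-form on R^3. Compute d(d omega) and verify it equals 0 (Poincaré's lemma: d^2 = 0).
d(d omega) = 0

Step 1: d omega = sum_{i<j} (∂f_j/∂x_i - ∂f_i/∂x_j) dx_i ∧ dx_j:
  coeff of dx ∧ dy: -4*x + 3*z
  coeff of dx ∧ dz: 3*x + z
  coeff of dy ∧ dz: -3*x
Step 2: Apply d again to each 2-form coefficient. The only possible 3-form in R^3 is dx ∧ dy ∧ dz, with coefficient
  ∂(coeff of dy∧dz)/∂x - ∂(coeff of dx∧dz)/∂y + ∂(coeff of dx∧dy)/∂z
  = ∂/∂x (-3*x) - ∂/∂y (3*x + z) + ∂/∂z (-4*x + 3*z).
Each of these terms simplifies to sums of mixed partials that cancel in pairs. The result is 0 (by equality of mixed partials for smooth functions — Schwarz / Clairaut).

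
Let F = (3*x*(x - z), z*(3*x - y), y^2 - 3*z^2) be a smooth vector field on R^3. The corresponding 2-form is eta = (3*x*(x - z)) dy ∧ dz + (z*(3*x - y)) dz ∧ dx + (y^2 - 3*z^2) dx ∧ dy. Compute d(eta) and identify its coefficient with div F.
d(eta) = (6*x - 10*z) dx ∧ dy ∧ dz; div F = 6*x - 10*z

For a 2-form in R^3 of the form above, applying d gives a 3-form with coefficient ∂P/∂x + ∂Q/∂y + ∂R/∂z:
  ∂P/∂x = 6*x - 3*z
  ∂Q/∂y = -z
  ∂R/∂z = -6*z
Sum = 6*x - 10*z, which is exactly div F.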